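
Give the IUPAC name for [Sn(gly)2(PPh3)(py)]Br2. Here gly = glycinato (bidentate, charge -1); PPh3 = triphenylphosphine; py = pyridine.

bis(glycinato)(pyridine)(triphenylphosphine)tin(IV) bromide

The 2 bromide counter-ions carry a total charge of -2, so each complex ion is 2+.
Ligand charges: 2×glycinato (-1 each), 1×triphenylphosphine (neutral), 1×pyridine (neutral); total -2. So Sn + (-2) = 2+, giving Sn = +4.
Ligands are named alphabetically: glycinato before pyridine before triphenylphosphine.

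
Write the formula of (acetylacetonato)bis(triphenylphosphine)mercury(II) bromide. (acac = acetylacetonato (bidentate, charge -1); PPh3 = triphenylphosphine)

[Hg(acac)(PPh3)2]Br

Ligands: 1 acetylacetonato (acac, -1), 2 triphenylphosphine (PPh3, neutral). Ligand charge sum = -1.
With Hg in oxidation state +2, the complex ion is [Hg...]^1+.
Charge balance with bromide (-1) requires 1 complex ion per 1 bromide.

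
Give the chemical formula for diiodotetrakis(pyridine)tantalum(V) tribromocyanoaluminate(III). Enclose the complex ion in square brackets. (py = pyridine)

[TaI2(py)4][AlBr3(CN)]3

Cation [Ta…]: ligand charges -2, Ta(V) ⇒ ion charge 3+.
Anion [Al…]: ligand charges -4, Al(III) ⇒ ion charge 1−.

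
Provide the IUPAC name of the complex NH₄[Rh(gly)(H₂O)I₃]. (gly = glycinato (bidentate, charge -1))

The 1 ammonium counter-ion carries a total charge of +1, so each complex ion is 1−.
Ligand charges: 1×aqua (neutral), 3×iodo (-1 each), 1×glycinato (-1 each); total -4. So Rh + (-4) = 1−, giving Rh = +3.
Ligands are named alphabetically: aqua before glycinato before iodo.
The complex ion is anionic, so rhodium takes the -ate form rhodate(III).

ammonium aqua(glycinato)triiodorhodate(III)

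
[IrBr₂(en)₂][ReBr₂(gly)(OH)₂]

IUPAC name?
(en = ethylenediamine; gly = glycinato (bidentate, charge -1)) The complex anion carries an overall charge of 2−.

The complex anion is given as 2−; its ligand charges sum to -5, so Re = +3.
A 1:1 salt means the cation carries the equal and opposite charge, 2+.
Cation: ligand charges sum to -2; for the ion to be 2+, Ir = +4.

dibromobis(ethylenediamine)iridium(IV) dibromo(glycinato)dihydroxorhenate(III)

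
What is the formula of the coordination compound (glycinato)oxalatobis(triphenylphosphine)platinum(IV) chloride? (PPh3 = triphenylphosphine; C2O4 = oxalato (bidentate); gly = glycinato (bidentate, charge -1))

Ligands: 2 triphenylphosphine (PPh3, neutral), 1 oxalato (C2O4, -2), 1 glycinato (gly, -1). Ligand charge sum = -3.
With Pt in oxidation state +4, the complex ion is [Pt...]^1+.
Charge balance with chloride (-1) requires 1 complex ion per 1 chloride.

[Pt(C2O4)(gly)(PPh3)2]Cl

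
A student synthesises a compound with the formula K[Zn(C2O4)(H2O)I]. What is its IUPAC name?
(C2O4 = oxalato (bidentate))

potassium aquaiodooxalatozincate(II)

The 1 potassium counter-ion carries a total charge of +1, so each complex ion is 1−.
Ligand charges: 1×oxalato (-2 each), 1×iodo (-1 each), 1×aqua (neutral); total -3. So Zn + (-3) = 1−, giving Zn = +2.
Ligands are named alphabetically: aqua before iodo before oxalato.
The complex ion is anionic, so zinc takes the -ate form zincate(II).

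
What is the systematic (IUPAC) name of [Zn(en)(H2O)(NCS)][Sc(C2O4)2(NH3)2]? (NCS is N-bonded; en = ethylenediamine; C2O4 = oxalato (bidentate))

Both ions are complex: the cation is named first with the plain metal name, the anion second with the -ate form; each ion's ligands are alphabetised independently.
Zinc is always +2 in its complexes; the cation's ligand charges sum to -1, so the complex cation is 1+.
A 1:1 salt means the anion carries the equal and opposite charge, 1−.
Anion: ligand charges sum to -4; for the ion to be 1−, Sc = +3.

aqua(ethylenediamine)isothiocyanatozinc(II) diamminedioxalatoscandate(III)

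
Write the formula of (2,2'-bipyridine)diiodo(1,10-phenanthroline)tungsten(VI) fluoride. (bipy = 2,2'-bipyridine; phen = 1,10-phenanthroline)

Ligands: 1 2,2'-bipyridine (bipy, neutral), 2 iodo (I, -1), 1 1,10-phenanthroline (phen, neutral). Ligand charge sum = -2.
With W in oxidation state +6, the complex ion is [W...]^4+.
Charge balance with fluoride (-1) requires 1 complex ion per 4 fluoride.

[W(bipy)I2(phen)]F4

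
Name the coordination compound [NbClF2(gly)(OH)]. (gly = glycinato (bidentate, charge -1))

There is no counter-ion, so the complex is neutral overall.
Ligand charges: 1×chloro (-1 each), 2×fluoro (-1 each), 1×hydroxo (-1 each), 1×glycinato (-1 each); total -5. So Nb + (-5) = 0, giving Nb = +5.
Ligands are named alphabetically: chloro before fluoro before glycinato before hydroxo.

chlorodifluoro(glycinato)hydroxoniobium(V)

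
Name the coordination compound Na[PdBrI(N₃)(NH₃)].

sodium ammineazidobromoiodopalladate(II)

The 1 sodium counter-ion carries a total charge of +1, so each complex ion is 1−.
Ligand charges: 1×iodo (-1 each), 1×bromo (-1 each), 1×azido (-1 each), 1×ammine (neutral); total -3. So Pd + (-3) = 1−, giving Pd = +2.
The complex ion is anionic, so palladium takes the -ate form palladate(II).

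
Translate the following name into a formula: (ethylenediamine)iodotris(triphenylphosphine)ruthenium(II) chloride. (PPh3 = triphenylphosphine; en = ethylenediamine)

[Ru(en)I(PPh3)3]Cl

Ligands: 3 triphenylphosphine (PPh3, neutral), 1 iodo (I, -1), 1 ethylenediamine (en, neutral). Ligand charge sum = -1.
With Ru in oxidation state +2, the complex ion is [Ru...]^1+.
Charge balance with chloride (-1) requires 1 complex ion per 1 chloride.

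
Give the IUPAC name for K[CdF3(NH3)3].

The 1 potassium counter-ion carries a total charge of +1, so each complex ion is 1−.
Ligand charges: 3×ammine (neutral), 3×fluoro (-1 each); total -3. So Cd + (-3) = 1−, giving Cd = +2.
Ligands are named alphabetically: ammine before fluoro.
The complex ion is anionic, so cadmium takes the -ate form cadmate(II).

potassium triamminetrifluorocadmate(II)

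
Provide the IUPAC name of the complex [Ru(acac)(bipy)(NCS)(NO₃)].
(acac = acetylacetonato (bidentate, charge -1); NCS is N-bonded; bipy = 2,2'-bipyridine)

There is no counter-ion, so the complex is neutral overall.
Ligand charges: 1×acetylacetonato (-1 each), 1×nitrato (-1 each), 1×isothiocyanato (-1 each), 1×2,2'-bipyridine (neutral); total -3. So Ru + (-3) = 0, giving Ru = +3.
Ligands are named alphabetically: acetylacetonato before bipyridine before isothiocyanato before nitrato.

(acetylacetonato)(2,2'-bipyridine)isothiocyanatonitratoruthenium(III)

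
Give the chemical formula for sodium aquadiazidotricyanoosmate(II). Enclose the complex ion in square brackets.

Ligands: 1 aqua (H2O, neutral), 3 cyano (CN, -1), 2 azido (N3, -1). Ligand charge sum = -5.
With Os in oxidation state +2, the complex ion is [Os...]^3−.
Charge balance with sodium (+1) requires 1 complex ion per 3 sodium.

Na3[Os(CN)3(H2O)(N3)2]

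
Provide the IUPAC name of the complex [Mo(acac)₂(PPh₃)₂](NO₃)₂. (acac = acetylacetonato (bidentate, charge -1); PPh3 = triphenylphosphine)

The 2 nitrate counter-ions carry a total charge of -2, so each complex ion is 2+.
Ligand charges: 2×acetylacetonato (-1 each), 2×triphenylphosphine (neutral); total -2. So Mo + (-2) = 2+, giving Mo = +4.
Ligands are named alphabetically: acetylacetonato before triphenylphosphine.

bis(acetylacetonato)bis(triphenylphosphine)molybdenum(IV) nitrate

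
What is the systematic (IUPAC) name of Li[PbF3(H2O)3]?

lithium triaquatrifluoroplumbate(II)

The 1 lithium counter-ion carries a total charge of +1, so each complex ion is 1−.
Ligand charges: 3×aqua (neutral), 3×fluoro (-1 each); total -3. So Pb + (-3) = 1−, giving Pb = +2.
The complex ion is anionic, so lead takes the -ate form plumbate(II).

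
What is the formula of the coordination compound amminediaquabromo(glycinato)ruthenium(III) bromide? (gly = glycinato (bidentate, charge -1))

Ligands: 1 bromo (Br, -1), 2 aqua (H2O, neutral), 1 glycinato (gly, -1), 1 ammine (NH3, neutral). Ligand charge sum = -2.
Charge balance with bromide (-1) requires 1 complex ion per 1 bromide.

[RuBr(gly)(H2O)2(NH3)]Br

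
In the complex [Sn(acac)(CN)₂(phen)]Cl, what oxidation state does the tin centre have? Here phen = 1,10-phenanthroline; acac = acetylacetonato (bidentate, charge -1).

+4

1 chloride outside the brackets (-1 each) → the complex ion is 1+.
Ligand charges: 1×phen neutral; 2×CN = -2; 1×acac = -1; sum -3.
Sn + (-3) = 1+ ⇒ Sn is +4.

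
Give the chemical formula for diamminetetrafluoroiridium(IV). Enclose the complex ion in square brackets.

Ligands: 4 fluoro (F, -1), 2 ammine (NH3, neutral). Ligand charge sum = -4.
With Ir in oxidation state +4, the complex ion is [Ir...].

[IrF4(NH3)2]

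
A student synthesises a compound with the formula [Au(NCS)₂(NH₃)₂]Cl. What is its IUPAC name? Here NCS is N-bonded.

diamminediisothiocyanatogold(III) chloride

The 1 chloride counter-ion carries a total charge of -1, so each complex ion is 1+.
Ligand charges: 2×ammine (neutral), 2×isothiocyanato (-1 each); total -2. So Au + (-2) = 1+, giving Au = +3.
Ligands are named alphabetically: ammine before isothiocyanato.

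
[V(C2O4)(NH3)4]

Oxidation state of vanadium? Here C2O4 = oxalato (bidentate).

No counter-ion: the bracketed complex is neutral.
Ligand charges: 1×C2O4 = -2; 4×NH3 neutral; sum -2.
V + (-2) = 0 ⇒ V is +2.

+2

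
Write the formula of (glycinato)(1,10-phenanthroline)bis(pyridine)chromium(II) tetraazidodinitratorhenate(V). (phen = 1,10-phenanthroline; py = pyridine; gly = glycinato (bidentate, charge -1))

[Cr(gly)(phen)(py)2][Re(N3)4(NO3)2]

Cation [Cr…]: ligand charges -1, Cr(II) ⇒ ion charge 1+.
Anion [Re…]: ligand charges -6, Re(V) ⇒ ion charge 1−.
One 1+ cation balances one 1− anion.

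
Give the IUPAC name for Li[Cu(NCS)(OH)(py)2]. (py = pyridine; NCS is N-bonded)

The 1 lithium counter-ion carries a total charge of +1, so each complex ion is 1−.
Ligand charges: 2×pyridine (neutral), 1×isothiocyanato (-1 each), 1×hydroxo (-1 each); total -2. So Cu + (-2) = 1−, giving Cu = +1.
Ligands are named alphabetically: hydroxo before isothiocyanato before pyridine.
The complex ion is anionic, so copper takes the -ate form cuprate(I).

lithium hydroxoisothiocyanatobis(pyridine)cuprate(I)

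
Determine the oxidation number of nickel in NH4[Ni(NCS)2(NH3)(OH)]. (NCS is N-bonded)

1 ammonium outside the brackets (+1 each) → the complex ion is 1−.
Ligand charges: 1×OH = -1; 1×NH3 neutral; 2×NCS = -2; sum -3.
Ni + (-3) = 1− ⇒ Ni is +2.

+2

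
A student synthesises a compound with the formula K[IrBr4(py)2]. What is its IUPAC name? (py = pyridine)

potassium tetrabromobis(pyridine)iridate(III)

The 1 potassium counter-ion carries a total charge of +1, so each complex ion is 1−.
Ligand charges: 4×bromo (-1 each), 2×pyridine (neutral); total -4. So Ir + (-4) = 1−, giving Ir = +3.
The complex ion is anionic, so iridium takes the -ate form iridate(III).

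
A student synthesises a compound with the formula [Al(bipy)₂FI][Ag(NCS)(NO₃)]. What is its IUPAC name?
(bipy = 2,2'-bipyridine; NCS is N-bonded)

bis(2,2'-bipyridine)fluoroiodoaluminium(III) isothiocyanatonitratoargentate(I)

Both ions are complex: the cation is named first with the plain metal name, the anion second with the -ate form; each ion's ligands are alphabetised independently.
Aluminium is always +3 in its complexes; the cation's ligand charges sum to -2, so the complex cation is 1+.
A 1:1 salt means the anion carries the equal and opposite charge, 1−.
Anion: ligand charges sum to -2; for the ion to be 1−, Ag = +1.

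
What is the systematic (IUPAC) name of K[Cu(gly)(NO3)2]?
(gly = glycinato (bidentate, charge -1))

The 1 potassium counter-ion carries a total charge of +1, so each complex ion is 1−.
Ligand charges: 2×nitrato (-1 each), 1×glycinato (-1 each); total -3. So Cu + (-3) = 1−, giving Cu = +2.
The complex ion is anionic, so copper takes the -ate form cuprate(II).

potassium (glycinato)dinitratocuprate(II)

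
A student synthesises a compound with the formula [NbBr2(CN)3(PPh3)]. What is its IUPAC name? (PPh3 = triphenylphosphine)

dibromotricyano(triphenylphosphine)niobium(V)

There is no counter-ion, so the complex is neutral overall.
Ligand charges: 3×cyano (-1 each), 1×triphenylphosphine (neutral), 2×bromo (-1 each); total -5. So Nb + (-5) = 0, giving Nb = +5.
Ligands are named alphabetically: bromo before cyano before triphenylphosphine.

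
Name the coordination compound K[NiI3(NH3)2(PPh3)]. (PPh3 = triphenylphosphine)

The 1 potassium counter-ion carries a total charge of +1, so each complex ion is 1−.
Ligand charges: 3×iodo (-1 each), 2×ammine (neutral), 1×triphenylphosphine (neutral); total -3. So Ni + (-3) = 1−, giving Ni = +2.
Ligands are named alphabetically: ammine before iodo before triphenylphosphine.
The complex ion is anionic, so nickel takes the -ate form nickelate(II).

potassium diamminetriiodo(triphenylphosphine)nickelate(II)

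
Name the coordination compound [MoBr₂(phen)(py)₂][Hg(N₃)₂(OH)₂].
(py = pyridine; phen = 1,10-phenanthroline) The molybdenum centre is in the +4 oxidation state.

dibromo(1,10-phenanthroline)bis(pyridine)molybdenum(IV) diazidodihydroxomercurate(II)

Both ions are complex: the cation is named first with the plain metal name, the anion second with the -ate form; each ion's ligands are alphabetised independently.
Mo is given as +4; the cation's ligand charges sum to -2, so the complex cation is 2+.
A 1:1 salt means the anion carries the equal and opposite charge, 2−.
Anion: ligand charges sum to -4; for the ion to be 2−, Hg = +2.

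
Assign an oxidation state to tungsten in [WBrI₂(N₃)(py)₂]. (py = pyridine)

No counter-ion: the bracketed complex is neutral.
Ligand charges: 2×I = -2; 2×py neutral; 1×Br = -1; 1×N3 = -1; sum -4.
W + (-4) = 0 ⇒ W is +4.

+4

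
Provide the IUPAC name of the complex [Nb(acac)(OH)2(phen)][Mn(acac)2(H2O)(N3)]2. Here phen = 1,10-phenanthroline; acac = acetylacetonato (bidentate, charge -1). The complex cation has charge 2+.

The complex cation is given as 2+; its ligand charges sum to -3, so Nb = +5.
With 2 anions per cation, each anion must be 2/2 = 1−.
Anion: ligand charges sum to -3; for the ion to be 1−, Mn = +2.

(acetylacetonato)dihydroxo(1,10-phenanthroline)niobium(V) bis(acetylacetonato)aquaazidomanganate(II)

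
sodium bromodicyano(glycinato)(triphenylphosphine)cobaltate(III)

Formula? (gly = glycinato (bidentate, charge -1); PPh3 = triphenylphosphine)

Na[CoBr(CN)2(gly)(PPh3)]

Ligands: 1 glycinato (gly, -1), 2 cyano (CN, -1), 1 triphenylphosphine (PPh3, neutral), 1 bromo (Br, -1). Ligand charge sum = -4.
Charge balance with sodium (+1) requires 1 complex ion per 1 sodium.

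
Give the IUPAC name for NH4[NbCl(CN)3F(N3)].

The 1 ammonium counter-ion carries a total charge of +1, so each complex ion is 1−.
Ligand charges: 1×azido (-1 each), 3×cyano (-1 each), 1×fluoro (-1 each), 1×chloro (-1 each); total -6. So Nb + (-6) = 1−, giving Nb = +5.
Ligands are named alphabetically: azido before chloro before cyano before fluoro.
The complex ion is anionic, so niobium takes the -ate form niobate(V).

ammonium azidochlorotricyanofluoroniobate(V)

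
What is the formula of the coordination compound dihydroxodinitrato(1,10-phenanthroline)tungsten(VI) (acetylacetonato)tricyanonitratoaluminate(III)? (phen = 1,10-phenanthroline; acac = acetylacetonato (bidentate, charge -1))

Cation [W…]: ligand charges -4, W(VI) ⇒ ion charge 2+.
Anion [Al…]: ligand charges -5, Al(III) ⇒ ion charge 2−.
One 2+ cation balances one 2− anion.

[W(NO3)2(OH)2(phen)][Al(acac)(CN)3(NO3)]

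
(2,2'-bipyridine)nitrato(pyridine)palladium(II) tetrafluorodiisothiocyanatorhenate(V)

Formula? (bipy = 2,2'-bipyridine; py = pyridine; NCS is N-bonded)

Cation [Pd…]: ligand charges -1, Pd(II) ⇒ ion charge 1+.
Anion [Re…]: ligand charges -6, Re(V) ⇒ ion charge 1−.
One 1+ cation balances one 1− anion.

[Pd(bipy)(NO3)(py)][ReF4(NCS)2]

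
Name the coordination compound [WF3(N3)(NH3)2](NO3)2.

diammineazidotrifluorotungsten(VI) nitrate

The 2 nitrate counter-ions carry a total charge of -2, so each complex ion is 2+.
Ligand charges: 1×azido (-1 each), 2×ammine (neutral), 3×fluoro (-1 each); total -4. So W + (-4) = 2+, giving W = +6.
Ligands are named alphabetically: ammine before azido before fluoro.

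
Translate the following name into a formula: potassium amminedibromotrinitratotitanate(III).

K2[TiBr2(NH3)(NO3)3]

Ligands: 2 bromo (Br, -1), 3 nitrato (NO3, -1), 1 ammine (NH3, neutral). Ligand charge sum = -5.
Charge balance with potassium (+1) requires 1 complex ion per 2 potassium.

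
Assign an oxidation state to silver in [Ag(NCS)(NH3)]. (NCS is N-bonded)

+1

No counter-ion: the bracketed complex is neutral.
Ligand charges: 1×NH3 neutral; 1×NCS = -1; sum -1.
Ag + (-1) = 0 ⇒ Ag is +1.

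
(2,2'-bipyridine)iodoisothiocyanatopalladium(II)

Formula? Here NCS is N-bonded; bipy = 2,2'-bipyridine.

Ligands: 1 iodo (I, -1), 1 isothiocyanato (NCS, -1), 1 2,2'-bipyridine (bipy, neutral). Ligand charge sum = -2.
With Pd in oxidation state +2, the complex ion is [Pd...].

[Pd(bipy)I(NCS)]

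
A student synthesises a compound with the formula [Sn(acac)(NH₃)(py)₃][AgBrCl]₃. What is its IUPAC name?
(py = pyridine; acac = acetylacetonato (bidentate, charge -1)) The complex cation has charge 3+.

Both ions are complex: the cation is named first with the plain metal name, the anion second with the -ate form; each ion's ligands are alphabetised independently.
The complex cation is given as 3+; its ligand charges sum to -1, so Sn = +4.
With 3 anions per cation, each anion must be 3/3 = 1−.
Anion: ligand charges sum to -2; for the ion to be 1−, Ag = +1.

(acetylacetonato)amminetris(pyridine)tin(IV) bromochloroargentate(I)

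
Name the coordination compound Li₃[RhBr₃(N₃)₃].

lithium triazidotribromorhodate(III)

The 3 lithium counter-ions carry a total charge of +3, so each complex ion is 3−.
Ligand charges: 3×azido (-1 each), 3×bromo (-1 each); total -6. So Rh + (-6) = 3−, giving Rh = +3.
Ligands are named alphabetically: azido before bromo.
The complex ion is anionic, so rhodium takes the -ate form rhodate(III).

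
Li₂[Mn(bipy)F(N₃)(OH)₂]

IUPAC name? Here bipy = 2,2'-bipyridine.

lithium azido(2,2'-bipyridine)fluorodihydroxomanganate(II)

The 2 lithium counter-ions carry a total charge of +2, so each complex ion is 2−.
Ligand charges: 1×azido (-1 each), 1×fluoro (-1 each), 1×2,2'-bipyridine (neutral), 2×hydroxo (-1 each); total -4. So Mn + (-4) = 2−, giving Mn = +2.
The complex ion is anionic, so manganese takes the -ate form manganate(II).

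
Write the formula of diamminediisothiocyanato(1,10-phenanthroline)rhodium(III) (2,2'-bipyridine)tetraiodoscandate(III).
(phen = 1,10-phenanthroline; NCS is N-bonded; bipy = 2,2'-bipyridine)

[Rh(NCS)2(NH3)2(phen)][Sc(bipy)I4]

Cation [Rh…]: ligand charges -2, Rh(III) ⇒ ion charge 1+.
Anion [Sc…]: ligand charges -4, Sc(III) ⇒ ion charge 1−.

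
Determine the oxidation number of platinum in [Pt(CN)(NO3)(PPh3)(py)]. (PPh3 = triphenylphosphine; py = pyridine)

No counter-ion: the bracketed complex is neutral.
Ligand charges: 1×NO3 = -1; 1×CN = -1; 1×PPh3 neutral; 1×py neutral; sum -2.
Pt + (-2) = 0 ⇒ Pt is +2.

+2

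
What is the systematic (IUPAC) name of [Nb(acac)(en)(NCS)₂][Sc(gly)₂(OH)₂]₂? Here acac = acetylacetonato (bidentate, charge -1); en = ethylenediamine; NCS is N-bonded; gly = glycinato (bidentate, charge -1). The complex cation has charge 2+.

The complex cation is given as 2+; its ligand charges sum to -3, so Nb = +5.
With 2 anions per cation, each anion must be 2/2 = 1−.
Anion: ligand charges sum to -4; for the ion to be 1−, Sc = +3.

(acetylacetonato)(ethylenediamine)diisothiocyanatoniobium(V) bis(glycinato)dihydroxoscandate(III)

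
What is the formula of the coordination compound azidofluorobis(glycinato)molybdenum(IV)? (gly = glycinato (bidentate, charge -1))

[MoF(gly)2(N3)]

Ligands: 1 fluoro (F, -1), 2 glycinato (gly, -1), 1 azido (N3, -1). Ligand charge sum = -4.
With Mo in oxidation state +4, the complex ion is [Mo...].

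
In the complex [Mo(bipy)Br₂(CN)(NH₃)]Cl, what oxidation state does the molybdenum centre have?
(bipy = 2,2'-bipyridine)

1 chloride outside the brackets (-1 each) → the complex ion is 1+.
Ligand charges: 1×CN = -1; 1×bipy neutral; 1×NH3 neutral; 2×Br = -2; sum -3.
Mo + (-3) = 1+ ⇒ Mo is +4.

+4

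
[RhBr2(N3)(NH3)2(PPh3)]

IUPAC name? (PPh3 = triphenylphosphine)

diammineazidodibromo(triphenylphosphine)rhodium(III)

There is no counter-ion, so the complex is neutral overall.
Ligand charges: 2×ammine (neutral), 1×azido (-1 each), 1×triphenylphosphine (neutral), 2×bromo (-1 each); total -3. So Rh + (-3) = 0, giving Rh = +3.
Ligands are named alphabetically: ammine before azido before bromo before triphenylphosphine.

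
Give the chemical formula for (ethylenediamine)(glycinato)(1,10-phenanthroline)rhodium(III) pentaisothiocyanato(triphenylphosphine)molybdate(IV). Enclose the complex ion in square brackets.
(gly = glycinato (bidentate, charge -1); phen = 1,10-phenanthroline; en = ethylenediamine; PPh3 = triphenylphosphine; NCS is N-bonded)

[Rh(en)(gly)(phen)][Mo(NCS)5(PPh3)]2

Cation [Rh…]: ligand charges -1, Rh(III) ⇒ ion charge 2+.
Anion [Mo…]: ligand charges -5, Mo(IV) ⇒ ion charge 1−.
One 2+ cation requires 2 of the 1− anion.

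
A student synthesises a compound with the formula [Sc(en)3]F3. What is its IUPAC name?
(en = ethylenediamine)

The 3 fluoride counter-ions carry a total charge of -3, so each complex ion is 3+.
Ligand charges: 3×ethylenediamine (neutral); total 0. So Sc + (0) = 3+, giving Sc = +3.

tris(ethylenediamine)scandium(III) fluoride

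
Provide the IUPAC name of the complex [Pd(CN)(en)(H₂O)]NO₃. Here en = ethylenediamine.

aquacyano(ethylenediamine)palladium(II) nitrate

The 1 nitrate counter-ion carries a total charge of -1, so each complex ion is 1+.
Ligand charges: 1×cyano (-1 each), 1×ethylenediamine (neutral), 1×aqua (neutral); total -1. So Pd + (-1) = 1+, giving Pd = +2.
Ligands are named alphabetically: aqua before cyano before ethylenediamine.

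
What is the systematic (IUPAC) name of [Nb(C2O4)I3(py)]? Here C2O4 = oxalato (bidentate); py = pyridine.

triiodooxalato(pyridine)niobium(V)

There is no counter-ion, so the complex is neutral overall.
Ligand charges: 3×iodo (-1 each), 1×oxalato (-2 each), 1×pyridine (neutral); total -5. So Nb + (-5) = 0, giving Nb = +5.
Ligands are named alphabetically: iodo before oxalato before pyridine.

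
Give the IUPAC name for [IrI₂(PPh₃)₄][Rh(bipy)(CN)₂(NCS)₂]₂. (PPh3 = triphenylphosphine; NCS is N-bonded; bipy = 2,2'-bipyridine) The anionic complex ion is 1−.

The complex anion is given as 1−; its ligand charges sum to -4, so Rh = +3.
With 2 anions per cation, the cation must be 2×1 = 2+.
Cation: ligand charges sum to -2; for the ion to be 2+, Ir = +4.

diiodotetrakis(triphenylphosphine)iridium(IV) (2,2'-bipyridine)dicyanodiisothiocyanatorhodate(III)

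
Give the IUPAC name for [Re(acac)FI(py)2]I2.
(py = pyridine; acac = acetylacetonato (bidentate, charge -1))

(acetylacetonato)fluoroiodobis(pyridine)rhenium(V) iodide

The 2 iodide counter-ions carry a total charge of -2, so each complex ion is 2+.
Ligand charges: 1×fluoro (-1 each), 2×pyridine (neutral), 1×acetylacetonato (-1 each), 1×iodo (-1 each); total -3. So Re + (-3) = 2+, giving Re = +5.
Ligands are named alphabetically: acetylacetonato before fluoro before iodo before pyridine.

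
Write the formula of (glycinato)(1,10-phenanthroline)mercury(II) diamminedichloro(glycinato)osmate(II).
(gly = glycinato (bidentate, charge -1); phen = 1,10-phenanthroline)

[Hg(gly)(phen)][OsCl2(gly)(NH3)2]

Cation [Hg…]: ligand charges -1, Hg(II) ⇒ ion charge 1+.
Anion [Os…]: ligand charges -3, Os(II) ⇒ ion charge 1−.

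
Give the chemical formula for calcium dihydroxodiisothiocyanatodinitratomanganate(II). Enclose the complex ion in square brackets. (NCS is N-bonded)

Ligands: 2 hydroxo (OH, -1), 2 isothiocyanato (NCS, -1), 2 nitrato (NO3, -1). Ligand charge sum = -6.
With Mn in oxidation state +2, the complex ion is [Mn...]^4−.
Charge balance with calcium (+2) requires 1 complex ion per 2 calcium.

Ca2[Mn(NCS)2(NO3)2(OH)2]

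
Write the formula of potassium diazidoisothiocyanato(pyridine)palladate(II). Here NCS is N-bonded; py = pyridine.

K[Pd(N3)2(NCS)(py)]

Ligands: 1 isothiocyanato (NCS, -1), 1 pyridine (py, neutral), 2 azido (N3, -1). Ligand charge sum = -3.
Charge balance with potassium (+1) requires 1 complex ion per 1 potassium.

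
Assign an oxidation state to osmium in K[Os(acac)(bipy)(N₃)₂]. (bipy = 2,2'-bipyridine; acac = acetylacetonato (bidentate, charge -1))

1 potassium outside the brackets (+1 each) → the complex ion is 1−.
Ligand charges: 1×bipy neutral; 1×acac = -1; 2×N3 = -2; sum -3.
Os + (-3) = 1− ⇒ Os is +2.

+2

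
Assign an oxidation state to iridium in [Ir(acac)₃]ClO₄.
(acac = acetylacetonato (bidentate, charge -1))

1 perchlorate outside the brackets (-1 each) → the complex ion is 1+.
Ligand charges: 3×acac = -3; sum -3.
Ir + (-3) = 1+ ⇒ Ir is +4.

+4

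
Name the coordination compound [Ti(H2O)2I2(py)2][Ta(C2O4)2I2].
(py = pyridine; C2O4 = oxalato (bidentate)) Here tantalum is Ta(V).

Both ions are complex: the cation is named first with the plain metal name, the anion second with the -ate form; each ion's ligands are alphabetised independently.
Ta is given as +5; the anion's ligand charges sum to -6, so the complex anion is 1−.
A 1:1 salt means the cation carries the equal and opposite charge, 1+.
Cation: ligand charges sum to -2; for the ion to be 1+, Ti = +3.

diaquadiiodobis(pyridine)titanium(III) diiododioxalatotantalate(V)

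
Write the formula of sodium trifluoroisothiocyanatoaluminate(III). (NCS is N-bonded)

Ligands: 1 isothiocyanato (NCS, -1), 3 fluoro (F, -1). Ligand charge sum = -4.
Charge balance with sodium (+1) requires 1 complex ion per 1 sodium.

Na[AlF3(NCS)]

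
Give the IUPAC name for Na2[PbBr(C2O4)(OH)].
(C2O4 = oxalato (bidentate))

The 2 sodium counter-ions carry a total charge of +2, so each complex ion is 2−.
Ligand charges: 1×bromo (-1 each), 1×oxalato (-2 each), 1×hydroxo (-1 each); total -4. So Pb + (-4) = 2−, giving Pb = +2.
The complex ion is anionic, so lead takes the -ate form plumbate(II).

sodium bromohydroxooxalatoplumbate(II)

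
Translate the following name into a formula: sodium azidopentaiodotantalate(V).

Ligands: 1 azido (N3, -1), 5 iodo (I, -1). Ligand charge sum = -6.
With Ta in oxidation state +5, the complex ion is [Ta...]^1−.
Charge balance with sodium (+1) requires 1 complex ion per 1 sodium.

Na[TaI5(N3)]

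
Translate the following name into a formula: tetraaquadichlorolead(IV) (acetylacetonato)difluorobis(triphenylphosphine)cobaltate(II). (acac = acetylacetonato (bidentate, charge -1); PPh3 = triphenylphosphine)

Cation [Pb…]: ligand charges -2, Pb(IV) ⇒ ion charge 2+.
Anion [Co…]: ligand charges -3, Co(II) ⇒ ion charge 1−.

[PbCl2(H2O)4][Co(acac)F2(PPh3)2]2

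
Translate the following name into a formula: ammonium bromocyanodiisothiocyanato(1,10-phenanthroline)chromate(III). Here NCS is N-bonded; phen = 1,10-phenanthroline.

Ligands: 2 isothiocyanato (NCS, -1), 1 bromo (Br, -1), 1 cyano (CN, -1), 1 1,10-phenanthroline (phen, neutral). Ligand charge sum = -4.
With Cr in oxidation state +3, the complex ion is [Cr...]^1−.
Charge balance with ammonium (+1) requires 1 complex ion per 1 ammonium.

NH4[CrBr(CN)(NCS)2(phen)]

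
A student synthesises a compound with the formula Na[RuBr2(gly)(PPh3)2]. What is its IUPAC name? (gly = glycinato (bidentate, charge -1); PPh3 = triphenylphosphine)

The 1 sodium counter-ion carries a total charge of +1, so each complex ion is 1−.
Ligand charges: 1×glycinato (-1 each), 2×bromo (-1 each), 2×triphenylphosphine (neutral); total -3. So Ru + (-3) = 1−, giving Ru = +2.
Ligands are named alphabetically: bromo before glycinato before triphenylphosphine.
The complex ion is anionic, so ruthenium takes the -ate form ruthenate(II).

sodium dibromo(glycinato)bis(triphenylphosphine)ruthenate(II)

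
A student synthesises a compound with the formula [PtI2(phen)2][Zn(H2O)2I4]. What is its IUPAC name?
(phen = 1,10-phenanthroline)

diiodobis(1,10-phenanthroline)platinum(IV) diaquatetraiodozincate(II)

Zinc is always +2 in its complexes; the anion's ligand charges sum to -4, so the complex anion is 2−.
A 1:1 salt means the cation carries the equal and opposite charge, 2+.
Cation: ligand charges sum to -2; for the ion to be 2+, Pt = +4.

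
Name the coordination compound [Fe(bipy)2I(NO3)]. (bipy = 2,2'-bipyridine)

bis(2,2'-bipyridine)iodonitratoiron(II)

There is no counter-ion, so the complex is neutral overall.
Ligand charges: 2×2,2'-bipyridine (neutral), 1×nitrato (-1 each), 1×iodo (-1 each); total -2. So Fe + (-2) = 0, giving Fe = +2.
Ligands are named alphabetically: bipyridine before iodo before nitrato.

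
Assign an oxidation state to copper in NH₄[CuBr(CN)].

+1

1 ammonium outside the brackets (+1 each) → the complex ion is 1−.
Ligand charges: 1×Br = -1; 1×CN = -1; sum -2.
Cu + (-2) = 1− ⇒ Cu is +1.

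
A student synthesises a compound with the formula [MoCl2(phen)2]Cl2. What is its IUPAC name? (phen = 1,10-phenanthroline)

The 2 chloride counter-ions carry a total charge of -2, so each complex ion is 2+.
Ligand charges: 2×chloro (-1 each), 2×1,10-phenanthroline (neutral); total -2. So Mo + (-2) = 2+, giving Mo = +4.
Ligands are named alphabetically: chloro before phenanthroline.

dichlorobis(1,10-phenanthroline)molybdenum(IV) chloride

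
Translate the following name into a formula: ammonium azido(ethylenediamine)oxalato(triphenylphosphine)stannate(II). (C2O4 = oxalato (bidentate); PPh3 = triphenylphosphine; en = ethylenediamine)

NH4[Sn(C2O4)(en)(N3)(PPh3)]

Ligands: 1 oxalato (C2O4, -2), 1 triphenylphosphine (PPh3, neutral), 1 ethylenediamine (en, neutral), 1 azido (N3, -1). Ligand charge sum = -3.
Charge balance with ammonium (+1) requires 1 complex ion per 1 ammonium.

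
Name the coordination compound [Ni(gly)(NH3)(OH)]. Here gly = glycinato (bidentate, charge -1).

There is no counter-ion, so the complex is neutral overall.
Ligand charges: 1×ammine (neutral), 1×glycinato (-1 each), 1×hydroxo (-1 each); total -2. So Ni + (-2) = 0, giving Ni = +2.
Ligands are named alphabetically: ammine before glycinato before hydroxo.

ammine(glycinato)hydroxonickel(II)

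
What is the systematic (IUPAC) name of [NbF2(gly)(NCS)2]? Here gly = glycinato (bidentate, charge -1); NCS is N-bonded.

difluoro(glycinato)diisothiocyanatoniobium(V)

There is no counter-ion, so the complex is neutral overall.
Ligand charges: 2×fluoro (-1 each), 1×glycinato (-1 each), 2×isothiocyanato (-1 each); total -5. So Nb + (-5) = 0, giving Nb = +5.
Ligands are named alphabetically: fluoro before glycinato before isothiocyanato.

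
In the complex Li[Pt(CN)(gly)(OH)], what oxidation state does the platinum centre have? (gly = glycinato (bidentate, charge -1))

+2

1 lithium outside the brackets (+1 each) → the complex ion is 1−.
Ligand charges: 1×CN = -1; 1×OH = -1; 1×gly = -1; sum -3.
Pt + (-3) = 1− ⇒ Pt is +2.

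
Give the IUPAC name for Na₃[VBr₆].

sodium hexabromovanadate(III)

The 3 sodium counter-ions carry a total charge of +3, so each complex ion is 3−.
Ligand charges: 6×bromo (-1 each); total -6. So V + (-6) = 3−, giving V = +3.
The complex ion is anionic, so vanadium takes the -ate form vanadate(III).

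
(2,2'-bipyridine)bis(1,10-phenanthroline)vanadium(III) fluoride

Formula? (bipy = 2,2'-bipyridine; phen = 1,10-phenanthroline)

Ligands: 1 2,2'-bipyridine (bipy, neutral), 2 1,10-phenanthroline (phen, neutral). Ligand charge sum = 0.
With V in oxidation state +3, the complex ion is [V...]^3+.
Charge balance with fluoride (-1) requires 1 complex ion per 3 fluoride.

[V(bipy)(phen)2]F3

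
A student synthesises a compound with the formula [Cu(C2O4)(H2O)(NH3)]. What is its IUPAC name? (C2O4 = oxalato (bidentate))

There is no counter-ion, so the complex is neutral overall.
Ligand charges: 1×ammine (neutral), 1×oxalato (-2 each), 1×aqua (neutral); total -2. So Cu + (-2) = 0, giving Cu = +2.
Ligands are named alphabetically: ammine before aqua before oxalato.

ammineaquaoxalatocopper(II)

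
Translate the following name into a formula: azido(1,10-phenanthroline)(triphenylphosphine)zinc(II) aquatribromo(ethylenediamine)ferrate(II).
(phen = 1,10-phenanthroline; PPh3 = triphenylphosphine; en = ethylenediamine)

Cation [Zn…]: ligand charges -1, Zn(II) ⇒ ion charge 1+.
Anion [Fe…]: ligand charges -3, Fe(II) ⇒ ion charge 1−.
One 1+ cation balances one 1− anion.

[Zn(N3)(phen)(PPh3)][FeBr3(en)(H2O)]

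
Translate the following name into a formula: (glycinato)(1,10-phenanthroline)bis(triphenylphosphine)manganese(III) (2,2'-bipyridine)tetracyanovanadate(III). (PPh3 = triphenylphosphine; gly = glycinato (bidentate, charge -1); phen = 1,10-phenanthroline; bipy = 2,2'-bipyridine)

[Mn(gly)(phen)(PPh3)2][V(bipy)(CN)4]2

Cation [Mn…]: ligand charges -1, Mn(III) ⇒ ion charge 2+.
Anion [V…]: ligand charges -4, V(III) ⇒ ion charge 1−.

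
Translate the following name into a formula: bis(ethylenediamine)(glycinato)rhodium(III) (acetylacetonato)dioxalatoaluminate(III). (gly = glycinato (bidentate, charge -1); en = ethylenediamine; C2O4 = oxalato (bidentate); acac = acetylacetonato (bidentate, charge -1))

[Rh(en)2(gly)][Al(acac)(C2O4)2]

Cation [Rh…]: ligand charges -1, Rh(III) ⇒ ion charge 2+.
Anion [Al…]: ligand charges -5, Al(III) ⇒ ion charge 2−.
One 2+ cation balances one 2− anion.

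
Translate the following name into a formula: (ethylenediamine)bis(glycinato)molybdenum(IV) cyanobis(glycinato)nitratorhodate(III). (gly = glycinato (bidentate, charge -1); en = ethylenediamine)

Cation [Mo…]: ligand charges -2, Mo(IV) ⇒ ion charge 2+.
Anion [Rh…]: ligand charges -4, Rh(III) ⇒ ion charge 1−.

[Mo(en)(gly)2][Rh(CN)(gly)2(NO3)]2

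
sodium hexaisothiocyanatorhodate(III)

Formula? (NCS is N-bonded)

Na3[Rh(NCS)6]

Ligands: 6 isothiocyanato (NCS, -1). Ligand charge sum = -6.
Charge balance with sodium (+1) requires 1 complex ion per 3 sodium.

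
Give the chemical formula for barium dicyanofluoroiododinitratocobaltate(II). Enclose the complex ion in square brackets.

Ligands: 1 fluoro (F, -1), 1 iodo (I, -1), 2 nitrato (NO3, -1), 2 cyano (CN, -1). Ligand charge sum = -6.
With Co in oxidation state +2, the complex ion is [Co...]^4−.
Charge balance with barium (+2) requires 1 complex ion per 2 barium.

Ba2[Co(CN)2FI(NO3)2]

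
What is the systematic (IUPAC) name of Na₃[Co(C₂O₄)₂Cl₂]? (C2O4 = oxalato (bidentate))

The 3 sodium counter-ions carry a total charge of +3, so each complex ion is 3−.
Ligand charges: 2×oxalato (-2 each), 2×chloro (-1 each); total -6. So Co + (-6) = 3−, giving Co = +3.
The complex ion is anionic, so cobalt takes the -ate form cobaltate(III).

sodium dichlorodioxalatocobaltate(III)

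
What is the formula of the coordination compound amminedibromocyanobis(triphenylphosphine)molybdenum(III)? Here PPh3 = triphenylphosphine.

Ligands: 1 cyano (CN, -1), 2 triphenylphosphine (PPh3, neutral), 1 ammine (NH3, neutral), 2 bromo (Br, -1). Ligand charge sum = -3.
With Mo in oxidation state +3, the complex ion is [Mo...].

[MoBr2(CN)(NH3)(PPh3)2]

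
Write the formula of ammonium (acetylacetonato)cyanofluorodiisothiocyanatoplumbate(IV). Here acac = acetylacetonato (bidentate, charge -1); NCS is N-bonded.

Ligands: 1 fluoro (F, -1), 1 acetylacetonato (acac, -1), 2 isothiocyanato (NCS, -1), 1 cyano (CN, -1). Ligand charge sum = -5.
Charge balance with ammonium (+1) requires 1 complex ion per 1 ammonium.

NH4[Pb(acac)(CN)F(NCS)2]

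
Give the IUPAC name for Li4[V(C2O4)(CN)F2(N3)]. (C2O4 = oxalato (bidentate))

lithium azidocyanodifluorooxalatovanadate(II)

The 4 lithium counter-ions carry a total charge of +4, so each complex ion is 4−.
Ligand charges: 1×oxalato (-2 each), 1×azido (-1 each), 1×cyano (-1 each), 2×fluoro (-1 each); total -6. So V + (-6) = 4−, giving V = +2.
Ligands are named alphabetically: azido before cyano before fluoro before oxalato.
The complex ion is anionic, so vanadium takes the -ate form vanadate(II).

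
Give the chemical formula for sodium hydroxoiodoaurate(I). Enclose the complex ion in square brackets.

Ligands: 1 hydroxo (OH, -1), 1 iodo (I, -1). Ligand charge sum = -2.
With Au in oxidation state +1, the complex ion is [Au...]^1−.
Charge balance with sodium (+1) requires 1 complex ion per 1 sodium.

Na[AuI(OH)]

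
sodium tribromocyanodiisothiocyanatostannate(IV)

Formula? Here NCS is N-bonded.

Ligands: 1 cyano (CN, -1), 2 isothiocyanato (NCS, -1), 3 bromo (Br, -1). Ligand charge sum = -6.
With Sn in oxidation state +4, the complex ion is [Sn...]^2−.
Charge balance with sodium (+1) requires 1 complex ion per 2 sodium.

Na2[SnBr3(CN)(NCS)2]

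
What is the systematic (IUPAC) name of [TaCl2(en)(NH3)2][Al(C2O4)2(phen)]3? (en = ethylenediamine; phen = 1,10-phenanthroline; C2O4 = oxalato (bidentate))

Aluminium is always +3 in its complexes; the anion's ligand charges sum to -4, so the complex anion is 1−.
With 3 anions per cation, the cation must be 3×1 = 3+.
Cation: ligand charges sum to -2; for the ion to be 3+, Ta = +5.

diamminedichloro(ethylenediamine)tantalum(V) dioxalato(1,10-phenanthroline)aluminate(III)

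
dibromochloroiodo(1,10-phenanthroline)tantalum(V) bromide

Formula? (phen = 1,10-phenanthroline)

[TaBr2ClI(phen)]Br

Ligands: 1 iodo (I, -1), 1 chloro (Cl, -1), 2 bromo (Br, -1), 1 1,10-phenanthroline (phen, neutral). Ligand charge sum = -4.
Charge balance with bromide (-1) requires 1 complex ion per 1 bromide.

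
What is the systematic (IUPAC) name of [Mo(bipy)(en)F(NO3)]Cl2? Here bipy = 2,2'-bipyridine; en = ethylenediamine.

(2,2'-bipyridine)(ethylenediamine)fluoronitratomolybdenum(IV) chloride

The 2 chloride counter-ions carry a total charge of -2, so each complex ion is 2+.
Ligand charges: 1×nitrato (-1 each), 1×2,2'-bipyridine (neutral), 1×ethylenediamine (neutral), 1×fluoro (-1 each); total -2. So Mo + (-2) = 2+, giving Mo = +4.
Ligands are named alphabetically: bipyridine before ethylenediamine before fluoro before nitrato.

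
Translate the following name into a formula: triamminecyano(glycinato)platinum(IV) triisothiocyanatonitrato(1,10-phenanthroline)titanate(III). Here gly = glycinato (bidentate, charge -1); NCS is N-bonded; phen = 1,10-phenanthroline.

Cation [Pt…]: ligand charges -2, Pt(IV) ⇒ ion charge 2+.
Anion [Ti…]: ligand charges -4, Ti(III) ⇒ ion charge 1−.
One 2+ cation requires 2 of the 1− anion.

[Pt(CN)(gly)(NH3)3][Ti(NCS)3(NO3)(phen)]2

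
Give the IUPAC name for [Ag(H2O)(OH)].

aquahydroxosilver(I)

There is no counter-ion, so the complex is neutral overall.
Ligand charges: 1×aqua (neutral), 1×hydroxo (-1 each); total -1. So Ag + (-1) = 0, giving Ag = +1.
Ligands are named alphabetically: aqua before hydroxo.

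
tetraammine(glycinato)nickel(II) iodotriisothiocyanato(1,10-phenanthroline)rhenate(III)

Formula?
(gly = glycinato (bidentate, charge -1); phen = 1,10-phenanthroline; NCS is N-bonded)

[Ni(gly)(NH3)4][ReI(NCS)3(phen)]

Cation [Ni…]: ligand charges -1, Ni(II) ⇒ ion charge 1+.
Anion [Re…]: ligand charges -4, Re(III) ⇒ ion charge 1−.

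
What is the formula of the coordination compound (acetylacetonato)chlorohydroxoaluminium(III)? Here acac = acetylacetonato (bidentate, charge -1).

[Al(acac)Cl(OH)]

Ligands: 1 chloro (Cl, -1), 1 acetylacetonato (acac, -1), 1 hydroxo (OH, -1). Ligand charge sum = -3.
With Al in oxidation state +3, the complex ion is [Al...].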